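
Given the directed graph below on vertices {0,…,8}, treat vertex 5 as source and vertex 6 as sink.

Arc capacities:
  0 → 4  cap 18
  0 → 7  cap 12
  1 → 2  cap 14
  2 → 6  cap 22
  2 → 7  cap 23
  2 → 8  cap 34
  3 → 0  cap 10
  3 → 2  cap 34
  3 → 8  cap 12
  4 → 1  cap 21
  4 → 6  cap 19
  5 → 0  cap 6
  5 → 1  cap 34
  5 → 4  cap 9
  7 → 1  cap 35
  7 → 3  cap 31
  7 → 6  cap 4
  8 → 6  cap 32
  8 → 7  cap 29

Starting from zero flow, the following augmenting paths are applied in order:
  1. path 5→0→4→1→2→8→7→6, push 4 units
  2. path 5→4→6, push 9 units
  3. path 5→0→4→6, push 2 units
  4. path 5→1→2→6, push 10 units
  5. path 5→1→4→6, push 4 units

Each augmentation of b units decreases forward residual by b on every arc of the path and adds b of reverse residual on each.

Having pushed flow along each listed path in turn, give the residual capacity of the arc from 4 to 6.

after path 1 (5→0→4→1→2→8→7→6, push 4): res(4,6)=19
after path 2 (5→4→6, push 9): res(4,6)=10
after path 3 (5→0→4→6, push 2): res(4,6)=8
after path 4 (5→1→2→6, push 10): res(4,6)=8
after path 5 (5→1→4→6, push 4): res(4,6)=4

Residual capacity of (4,6): 4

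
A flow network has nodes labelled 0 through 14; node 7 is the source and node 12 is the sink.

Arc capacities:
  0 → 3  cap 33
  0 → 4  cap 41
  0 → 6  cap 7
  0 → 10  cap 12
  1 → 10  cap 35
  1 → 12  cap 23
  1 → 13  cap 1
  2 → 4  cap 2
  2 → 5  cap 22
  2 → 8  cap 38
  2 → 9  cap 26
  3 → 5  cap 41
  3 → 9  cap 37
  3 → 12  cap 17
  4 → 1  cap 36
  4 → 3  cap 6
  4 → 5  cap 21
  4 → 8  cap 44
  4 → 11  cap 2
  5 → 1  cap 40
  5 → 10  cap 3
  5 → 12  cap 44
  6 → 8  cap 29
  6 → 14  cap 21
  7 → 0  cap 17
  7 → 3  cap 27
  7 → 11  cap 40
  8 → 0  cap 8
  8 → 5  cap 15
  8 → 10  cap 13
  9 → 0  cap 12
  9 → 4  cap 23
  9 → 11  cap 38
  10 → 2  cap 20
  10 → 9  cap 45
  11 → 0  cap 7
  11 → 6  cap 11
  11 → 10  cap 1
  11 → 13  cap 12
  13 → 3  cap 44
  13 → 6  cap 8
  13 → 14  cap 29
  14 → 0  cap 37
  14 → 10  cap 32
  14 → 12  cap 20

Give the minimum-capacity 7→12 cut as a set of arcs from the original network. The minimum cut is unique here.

Min-cut arcs: {(7,0), (7,3), (11,0), (11,6), (11,10), (11,13)} (total capacity 75)

augment #1: 7→3→12 push 17
augment #2: 7→3→5→12 push 10
augment #3: 7→0→3→5→12 push 17
augment #4: 7→11→6→14→12 push 11
augment #5: 7→11→13→14→12 push 9
augment #6: 7→11→0→3→5→12 push 7
augment #7: 7→11→10→2→5→12 push 1
augment #8: 7→11→13→3→5→12 push 3
max flow = 75; residual-reachable set from 7 gives S-side
cut edges (S→T): {(7,0), (7,3), (11,0), (11,6), (11,10), (11,13)} total cap 75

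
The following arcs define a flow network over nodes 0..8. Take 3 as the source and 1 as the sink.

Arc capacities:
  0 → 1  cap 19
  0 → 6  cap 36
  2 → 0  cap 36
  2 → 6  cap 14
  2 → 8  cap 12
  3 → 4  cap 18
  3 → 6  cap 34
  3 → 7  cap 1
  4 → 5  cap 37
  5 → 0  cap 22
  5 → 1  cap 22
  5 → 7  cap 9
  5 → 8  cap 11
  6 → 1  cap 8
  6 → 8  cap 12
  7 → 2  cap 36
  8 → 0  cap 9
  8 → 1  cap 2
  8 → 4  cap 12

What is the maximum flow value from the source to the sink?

Maximum flow value: 39

augment #1: 3→6→1 bottleneck 8, total now 8
augment #2: 3→4→5→1 bottleneck 18, total now 26
augment #3: 3→6→8→1 bottleneck 2, total now 28
augment #4: 3→6→8→0→1 bottleneck 9, total now 37
augment #5: 3→7→2→0→1 bottleneck 1, total now 38
augment #6: 3→6→8→4→5→1 bottleneck 1, total now 39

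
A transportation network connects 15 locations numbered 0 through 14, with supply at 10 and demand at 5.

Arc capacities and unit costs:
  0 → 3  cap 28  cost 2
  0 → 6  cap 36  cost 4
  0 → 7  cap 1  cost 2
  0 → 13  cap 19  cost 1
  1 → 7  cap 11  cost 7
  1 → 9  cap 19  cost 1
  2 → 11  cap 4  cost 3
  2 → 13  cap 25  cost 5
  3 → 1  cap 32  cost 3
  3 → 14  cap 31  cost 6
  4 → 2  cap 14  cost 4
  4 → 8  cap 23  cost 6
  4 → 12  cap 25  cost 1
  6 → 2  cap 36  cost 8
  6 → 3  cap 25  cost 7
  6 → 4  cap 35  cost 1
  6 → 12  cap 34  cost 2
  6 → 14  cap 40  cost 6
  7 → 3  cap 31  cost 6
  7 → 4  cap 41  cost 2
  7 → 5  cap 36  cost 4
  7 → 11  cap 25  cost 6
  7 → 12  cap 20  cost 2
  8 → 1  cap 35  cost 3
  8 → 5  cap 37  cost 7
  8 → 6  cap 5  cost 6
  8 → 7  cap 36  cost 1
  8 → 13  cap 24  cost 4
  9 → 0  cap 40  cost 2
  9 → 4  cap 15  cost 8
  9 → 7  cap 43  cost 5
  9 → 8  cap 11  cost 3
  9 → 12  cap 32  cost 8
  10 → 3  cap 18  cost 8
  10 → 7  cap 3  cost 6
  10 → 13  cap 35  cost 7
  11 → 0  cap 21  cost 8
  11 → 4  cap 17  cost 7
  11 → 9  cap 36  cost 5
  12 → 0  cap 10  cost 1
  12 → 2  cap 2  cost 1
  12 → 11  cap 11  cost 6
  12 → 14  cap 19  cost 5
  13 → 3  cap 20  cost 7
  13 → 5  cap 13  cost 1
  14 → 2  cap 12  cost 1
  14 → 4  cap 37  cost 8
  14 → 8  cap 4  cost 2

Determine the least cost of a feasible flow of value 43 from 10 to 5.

Minimum cost for 43 units: 747

shortest-cost path #1: 10→13→5 push 13 @ unit cost 8 (adds 104)
shortest-cost path #2: 10→7→5 push 3 @ unit cost 10 (adds 30)
shortest-cost path #3: 10→3→1→9→0→7→5 push 1 @ unit cost 20 (adds 20)
shortest-cost path #4: 10→3→1→9→8→7→5 push 11 @ unit cost 20 (adds 220)
shortest-cost path #5: 10→3→14→8→7→5 push 4 @ unit cost 21 (adds 84)
shortest-cost path #6: 10→3→1→9→7→5 push 2 @ unit cost 21 (adds 42)
shortest-cost path #7: 10→13→3→1→9→7→5 push 5 @ unit cost 27 (adds 135)
shortest-cost path #8: 10→13→3→1→7→5 push 4 @ unit cost 28 (adds 112)
total cost = 747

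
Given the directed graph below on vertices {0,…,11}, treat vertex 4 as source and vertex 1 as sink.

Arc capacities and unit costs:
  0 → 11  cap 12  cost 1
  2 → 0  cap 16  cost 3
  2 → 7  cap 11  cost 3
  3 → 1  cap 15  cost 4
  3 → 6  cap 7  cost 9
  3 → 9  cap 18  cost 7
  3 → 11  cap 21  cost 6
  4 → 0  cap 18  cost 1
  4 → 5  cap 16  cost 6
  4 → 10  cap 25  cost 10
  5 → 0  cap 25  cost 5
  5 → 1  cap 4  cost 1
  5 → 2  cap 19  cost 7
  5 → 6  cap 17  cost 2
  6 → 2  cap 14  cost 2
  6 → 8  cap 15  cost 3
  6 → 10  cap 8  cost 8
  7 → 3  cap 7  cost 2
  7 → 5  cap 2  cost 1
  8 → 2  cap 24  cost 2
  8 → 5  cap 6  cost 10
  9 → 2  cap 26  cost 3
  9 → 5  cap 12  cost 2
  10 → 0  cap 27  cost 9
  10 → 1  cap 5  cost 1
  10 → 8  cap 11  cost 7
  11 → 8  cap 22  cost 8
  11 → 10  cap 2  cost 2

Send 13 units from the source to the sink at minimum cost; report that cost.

shortest-cost path #1: 4→0→11→10→1 push 2 @ unit cost 5 (adds 10)
shortest-cost path #2: 4→5→1 push 4 @ unit cost 7 (adds 28)
shortest-cost path #3: 4→10→1 push 3 @ unit cost 11 (adds 33)
shortest-cost path #4: 4→5→6→2→7→3→1 push 4 @ unit cost 19 (adds 76)
total cost = 147

Minimum cost for 13 units: 147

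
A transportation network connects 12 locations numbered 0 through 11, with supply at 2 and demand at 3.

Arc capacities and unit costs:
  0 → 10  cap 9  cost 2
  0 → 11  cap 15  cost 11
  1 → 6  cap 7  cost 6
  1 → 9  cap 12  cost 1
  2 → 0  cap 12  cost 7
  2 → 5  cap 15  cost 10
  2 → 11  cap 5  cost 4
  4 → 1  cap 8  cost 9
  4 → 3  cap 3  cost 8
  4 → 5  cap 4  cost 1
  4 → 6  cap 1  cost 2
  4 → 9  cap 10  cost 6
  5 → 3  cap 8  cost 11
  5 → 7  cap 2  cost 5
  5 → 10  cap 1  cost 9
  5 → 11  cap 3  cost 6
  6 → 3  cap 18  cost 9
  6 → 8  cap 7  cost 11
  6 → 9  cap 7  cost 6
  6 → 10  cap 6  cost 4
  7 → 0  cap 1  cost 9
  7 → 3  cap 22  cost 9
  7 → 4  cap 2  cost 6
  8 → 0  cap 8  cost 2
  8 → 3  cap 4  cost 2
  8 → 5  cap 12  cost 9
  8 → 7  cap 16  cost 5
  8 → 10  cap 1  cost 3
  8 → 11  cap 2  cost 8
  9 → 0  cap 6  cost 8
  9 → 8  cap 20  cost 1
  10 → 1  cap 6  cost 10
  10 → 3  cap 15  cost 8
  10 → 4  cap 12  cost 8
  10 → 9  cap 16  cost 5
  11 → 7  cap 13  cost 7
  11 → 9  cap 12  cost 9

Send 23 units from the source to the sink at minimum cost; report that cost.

shortest-cost path #1: 2→11→9→8→3 push 4 @ unit cost 16 (adds 64)
shortest-cost path #2: 2→0→10→3 push 9 @ unit cost 17 (adds 153)
shortest-cost path #3: 2→11→7→3 push 1 @ unit cost 20 (adds 20)
shortest-cost path #4: 2→5→3 push 8 @ unit cost 21 (adds 168)
shortest-cost path #5: 2→5→7→3 push 1 @ unit cost 24 (adds 24)
total cost = 429

Minimum cost for 23 units: 429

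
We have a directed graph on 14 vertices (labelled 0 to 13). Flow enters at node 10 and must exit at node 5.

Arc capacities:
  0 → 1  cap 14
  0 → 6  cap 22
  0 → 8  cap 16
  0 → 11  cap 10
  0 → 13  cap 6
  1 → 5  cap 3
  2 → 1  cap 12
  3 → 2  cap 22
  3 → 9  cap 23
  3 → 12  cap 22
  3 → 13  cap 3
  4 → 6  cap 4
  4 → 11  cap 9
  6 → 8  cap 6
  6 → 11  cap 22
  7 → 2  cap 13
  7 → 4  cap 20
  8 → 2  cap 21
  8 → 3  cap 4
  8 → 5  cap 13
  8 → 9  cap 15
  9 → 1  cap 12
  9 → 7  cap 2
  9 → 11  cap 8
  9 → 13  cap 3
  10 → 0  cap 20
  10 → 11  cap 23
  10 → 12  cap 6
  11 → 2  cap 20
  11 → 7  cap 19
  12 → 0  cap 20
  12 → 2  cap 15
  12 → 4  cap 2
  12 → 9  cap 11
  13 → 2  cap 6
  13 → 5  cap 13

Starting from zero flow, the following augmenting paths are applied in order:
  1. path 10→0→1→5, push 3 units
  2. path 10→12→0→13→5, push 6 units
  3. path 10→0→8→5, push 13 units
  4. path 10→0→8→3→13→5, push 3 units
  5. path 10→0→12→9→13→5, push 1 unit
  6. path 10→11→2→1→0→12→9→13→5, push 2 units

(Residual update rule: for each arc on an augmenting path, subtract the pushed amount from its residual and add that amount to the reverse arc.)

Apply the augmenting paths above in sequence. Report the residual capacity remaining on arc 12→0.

Residual capacity of (12,0): 17

after path 1 (10→0→1→5, push 3): res(12,0)=20
after path 2 (10→12→0→13→5, push 6): res(12,0)=14
after path 3 (10→0→8→5, push 13): res(12,0)=14
after path 4 (10→0→8→3→13→5, push 3): res(12,0)=14
after path 5 (10→0→12→9→13→5, push 1): res(12,0)=15
after path 6 (10→11→2→1→0→12→9→13→5, push 2): res(12,0)=17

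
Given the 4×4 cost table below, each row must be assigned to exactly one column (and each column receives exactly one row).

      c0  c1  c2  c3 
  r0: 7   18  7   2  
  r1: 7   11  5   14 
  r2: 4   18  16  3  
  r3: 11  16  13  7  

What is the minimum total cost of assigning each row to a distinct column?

optimal assignment: row0→col3 (cost 2), row1→col2 (cost 5), row2→col0 (cost 4), row3→col1 (cost 16)
total = 2 + 5 + 4 + 16 = 27

Minimum assignment cost: 27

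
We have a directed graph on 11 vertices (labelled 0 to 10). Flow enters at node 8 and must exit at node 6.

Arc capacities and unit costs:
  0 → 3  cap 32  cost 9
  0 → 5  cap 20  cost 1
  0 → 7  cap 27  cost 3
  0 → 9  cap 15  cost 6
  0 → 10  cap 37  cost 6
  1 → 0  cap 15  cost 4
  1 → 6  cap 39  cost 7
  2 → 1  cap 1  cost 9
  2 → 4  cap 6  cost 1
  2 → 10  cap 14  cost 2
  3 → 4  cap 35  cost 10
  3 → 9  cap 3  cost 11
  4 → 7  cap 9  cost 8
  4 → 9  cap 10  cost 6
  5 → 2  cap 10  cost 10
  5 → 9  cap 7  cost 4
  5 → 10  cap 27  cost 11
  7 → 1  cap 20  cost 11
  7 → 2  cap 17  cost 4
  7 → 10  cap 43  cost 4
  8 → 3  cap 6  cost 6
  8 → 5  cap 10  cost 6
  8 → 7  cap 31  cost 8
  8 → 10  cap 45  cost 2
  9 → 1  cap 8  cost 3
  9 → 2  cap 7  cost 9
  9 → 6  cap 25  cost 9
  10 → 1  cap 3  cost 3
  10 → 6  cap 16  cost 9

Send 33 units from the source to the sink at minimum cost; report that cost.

shortest-cost path #1: 8→10→6 push 16 @ unit cost 11 (adds 176)
shortest-cost path #2: 8→10→1→6 push 3 @ unit cost 12 (adds 36)
shortest-cost path #3: 8→5→9→6 push 7 @ unit cost 19 (adds 133)
shortest-cost path #4: 8→3→9→6 push 3 @ unit cost 26 (adds 78)
shortest-cost path #5: 8→7→1→6 push 4 @ unit cost 26 (adds 104)
total cost = 527

Minimum cost for 33 units: 527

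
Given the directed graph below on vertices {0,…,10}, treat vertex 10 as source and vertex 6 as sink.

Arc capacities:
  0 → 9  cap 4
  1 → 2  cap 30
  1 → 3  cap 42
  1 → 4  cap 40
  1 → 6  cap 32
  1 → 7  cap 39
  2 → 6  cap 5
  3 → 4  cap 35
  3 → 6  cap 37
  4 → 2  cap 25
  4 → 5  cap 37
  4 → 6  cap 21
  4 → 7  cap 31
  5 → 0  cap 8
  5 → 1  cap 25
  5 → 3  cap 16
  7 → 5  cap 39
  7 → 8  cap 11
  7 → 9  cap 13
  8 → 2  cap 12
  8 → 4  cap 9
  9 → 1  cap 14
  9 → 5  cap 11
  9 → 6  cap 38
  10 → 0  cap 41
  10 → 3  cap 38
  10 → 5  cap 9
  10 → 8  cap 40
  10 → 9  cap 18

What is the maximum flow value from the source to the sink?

Maximum flow value: 83

augment #1: 10→3→6 bottleneck 37, total now 37
augment #2: 10→9→6 bottleneck 18, total now 55
augment #3: 10→0→9→6 bottleneck 4, total now 59
augment #4: 10→3→4→6 bottleneck 1, total now 60
augment #5: 10→5→1→6 bottleneck 9, total now 69
augment #6: 10→8→2→6 bottleneck 5, total now 74
augment #7: 10→8→4→6 bottleneck 9, total now 83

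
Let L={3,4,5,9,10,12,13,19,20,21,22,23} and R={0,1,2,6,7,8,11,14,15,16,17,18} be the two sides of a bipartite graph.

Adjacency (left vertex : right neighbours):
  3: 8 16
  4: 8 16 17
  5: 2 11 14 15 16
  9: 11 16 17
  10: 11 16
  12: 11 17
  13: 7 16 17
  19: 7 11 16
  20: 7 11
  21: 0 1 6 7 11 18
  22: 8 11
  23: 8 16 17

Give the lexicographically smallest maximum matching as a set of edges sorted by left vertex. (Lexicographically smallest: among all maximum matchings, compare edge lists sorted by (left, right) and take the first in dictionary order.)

|M| = 7 (so the lex-smallest maximum matching has 7 edges)
process left vertices in ascending order; for each, take the smallest-labelled available neighbour that still permits 7 edges overall, or leave it unmatched if none does
lex-smallest matching: {3-8, 4-16, 5-2, 9-11, 12-17, 13-7, 21-0}

Lex-smallest maximum matching: {(3,8), (4,16), (5,2), (9,11), (12,17), (13,7), (21,0)}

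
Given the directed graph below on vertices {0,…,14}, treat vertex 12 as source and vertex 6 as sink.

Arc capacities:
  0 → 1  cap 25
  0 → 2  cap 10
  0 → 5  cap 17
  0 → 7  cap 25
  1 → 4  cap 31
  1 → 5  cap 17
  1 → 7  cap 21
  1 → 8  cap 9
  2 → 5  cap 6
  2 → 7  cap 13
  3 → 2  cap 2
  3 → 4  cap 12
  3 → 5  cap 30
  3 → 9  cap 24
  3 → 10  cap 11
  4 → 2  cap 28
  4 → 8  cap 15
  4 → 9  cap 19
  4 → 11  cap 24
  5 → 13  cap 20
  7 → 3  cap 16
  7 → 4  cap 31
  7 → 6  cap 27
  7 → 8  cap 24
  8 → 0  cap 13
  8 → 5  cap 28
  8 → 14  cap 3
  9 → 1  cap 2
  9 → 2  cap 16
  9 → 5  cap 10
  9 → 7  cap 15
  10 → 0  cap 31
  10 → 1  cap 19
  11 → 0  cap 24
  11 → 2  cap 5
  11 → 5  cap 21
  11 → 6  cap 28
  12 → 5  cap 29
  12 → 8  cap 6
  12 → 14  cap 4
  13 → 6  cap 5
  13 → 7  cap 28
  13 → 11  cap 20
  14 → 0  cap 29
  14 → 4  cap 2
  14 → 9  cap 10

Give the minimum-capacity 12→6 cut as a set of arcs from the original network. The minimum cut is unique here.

augment #1: 12→5→13→6 push 5
augment #2: 12→5→13→7→6 push 15
augment #3: 12→8→0→7→6 push 6
augment #4: 12→14→0→7→6 push 4
max flow = 30; residual-reachable set from 12 gives S-side
cut edges (S→T): {(5,13), (12,8), (12,14)} total cap 30

Min-cut arcs: {(5,13), (12,8), (12,14)} (total capacity 30)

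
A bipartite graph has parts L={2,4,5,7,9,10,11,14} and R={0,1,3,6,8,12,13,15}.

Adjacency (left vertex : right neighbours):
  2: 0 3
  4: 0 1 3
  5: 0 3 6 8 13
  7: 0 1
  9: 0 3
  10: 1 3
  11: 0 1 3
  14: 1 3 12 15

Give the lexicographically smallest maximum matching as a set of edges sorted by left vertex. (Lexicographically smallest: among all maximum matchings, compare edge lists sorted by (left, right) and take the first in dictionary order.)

Lex-smallest maximum matching: {(2,0), (4,1), (5,6), (9,3), (14,12)}

|M| = 5 (so the lex-smallest maximum matching has 5 edges)
process left vertices in ascending order; for each, take the smallest-labelled available neighbour that still permits 5 edges overall, or leave it unmatched if none does
lex-smallest matching: {2-0, 4-1, 5-6, 9-3, 14-12}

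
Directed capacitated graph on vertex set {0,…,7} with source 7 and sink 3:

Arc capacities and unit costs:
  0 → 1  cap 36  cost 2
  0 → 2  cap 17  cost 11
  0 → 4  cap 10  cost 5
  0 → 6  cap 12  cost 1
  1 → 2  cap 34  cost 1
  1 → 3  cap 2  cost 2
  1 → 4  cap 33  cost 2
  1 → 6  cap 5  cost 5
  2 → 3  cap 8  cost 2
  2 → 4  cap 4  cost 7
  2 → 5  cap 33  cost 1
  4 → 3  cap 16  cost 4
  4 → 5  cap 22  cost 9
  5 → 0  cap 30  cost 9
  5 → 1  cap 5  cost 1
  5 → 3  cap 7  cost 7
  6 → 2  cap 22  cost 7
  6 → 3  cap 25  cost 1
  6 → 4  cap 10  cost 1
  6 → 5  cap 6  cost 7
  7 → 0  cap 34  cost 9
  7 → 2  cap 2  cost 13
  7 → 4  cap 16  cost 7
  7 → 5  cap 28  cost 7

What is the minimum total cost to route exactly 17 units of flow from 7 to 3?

Minimum cost for 17 units: 185

shortest-cost path #1: 7→5→1→3 push 2 @ unit cost 10 (adds 20)
shortest-cost path #2: 7→4→3 push 15 @ unit cost 11 (adds 165)
total cost = 185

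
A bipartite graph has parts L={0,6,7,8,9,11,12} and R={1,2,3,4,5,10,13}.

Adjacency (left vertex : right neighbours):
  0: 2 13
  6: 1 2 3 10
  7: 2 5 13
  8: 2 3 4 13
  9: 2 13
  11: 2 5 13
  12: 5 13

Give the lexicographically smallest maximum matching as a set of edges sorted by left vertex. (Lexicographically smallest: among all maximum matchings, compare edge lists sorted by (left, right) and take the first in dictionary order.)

|M| = 5 (so the lex-smallest maximum matching has 5 edges)
process left vertices in ascending order; for each, take the smallest-labelled available neighbour that still permits 5 edges overall, or leave it unmatched if none does
lex-smallest matching: {0-2, 6-1, 7-5, 8-3, 9-13}

Lex-smallest maximum matching: {(0,2), (6,1), (7,5), (8,3), (9,13)}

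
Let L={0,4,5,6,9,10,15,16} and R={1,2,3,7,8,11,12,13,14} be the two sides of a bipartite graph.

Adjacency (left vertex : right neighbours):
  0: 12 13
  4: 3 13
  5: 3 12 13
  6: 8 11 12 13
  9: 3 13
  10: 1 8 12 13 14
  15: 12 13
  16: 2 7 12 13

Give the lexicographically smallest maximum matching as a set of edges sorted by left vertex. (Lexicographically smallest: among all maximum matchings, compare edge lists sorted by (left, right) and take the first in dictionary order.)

Lex-smallest maximum matching: {(0,12), (4,3), (5,13), (6,8), (10,1), (16,2)}

|M| = 6 (so the lex-smallest maximum matching has 6 edges)
process left vertices in ascending order; for each, take the smallest-labelled available neighbour that still permits 6 edges overall, or leave it unmatched if none does
lex-smallest matching: {0-12, 4-3, 5-13, 6-8, 10-1, 16-2}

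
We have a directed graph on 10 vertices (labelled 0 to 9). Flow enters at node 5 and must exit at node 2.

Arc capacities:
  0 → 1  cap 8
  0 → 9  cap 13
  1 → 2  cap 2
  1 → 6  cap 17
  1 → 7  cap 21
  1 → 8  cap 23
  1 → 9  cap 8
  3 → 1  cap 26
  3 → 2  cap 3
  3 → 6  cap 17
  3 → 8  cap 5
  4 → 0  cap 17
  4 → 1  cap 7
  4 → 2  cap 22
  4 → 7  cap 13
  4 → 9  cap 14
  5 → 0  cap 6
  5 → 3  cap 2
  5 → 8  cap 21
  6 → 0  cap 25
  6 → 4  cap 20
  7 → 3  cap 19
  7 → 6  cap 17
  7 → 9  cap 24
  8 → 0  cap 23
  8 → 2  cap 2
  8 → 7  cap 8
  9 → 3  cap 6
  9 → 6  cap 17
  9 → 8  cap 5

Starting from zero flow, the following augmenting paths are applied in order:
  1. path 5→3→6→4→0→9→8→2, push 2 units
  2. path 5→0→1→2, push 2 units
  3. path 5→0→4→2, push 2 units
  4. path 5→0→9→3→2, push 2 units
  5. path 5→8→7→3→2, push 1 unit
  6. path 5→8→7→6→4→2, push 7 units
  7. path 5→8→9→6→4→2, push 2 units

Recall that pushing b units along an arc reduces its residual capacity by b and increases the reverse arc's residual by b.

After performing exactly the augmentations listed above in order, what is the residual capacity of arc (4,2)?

Residual capacity of (4,2): 11

after path 1 (5→3→6→4→0→9→8→2, push 2): res(4,2)=22
after path 2 (5→0→1→2, push 2): res(4,2)=22
after path 3 (5→0→4→2, push 2): res(4,2)=20
after path 4 (5→0→9→3→2, push 2): res(4,2)=20
after path 5 (5→8→7→3→2, push 1): res(4,2)=20
after path 6 (5→8→7→6→4→2, push 7): res(4,2)=13
after path 7 (5→8→9→6→4→2, push 2): res(4,2)=11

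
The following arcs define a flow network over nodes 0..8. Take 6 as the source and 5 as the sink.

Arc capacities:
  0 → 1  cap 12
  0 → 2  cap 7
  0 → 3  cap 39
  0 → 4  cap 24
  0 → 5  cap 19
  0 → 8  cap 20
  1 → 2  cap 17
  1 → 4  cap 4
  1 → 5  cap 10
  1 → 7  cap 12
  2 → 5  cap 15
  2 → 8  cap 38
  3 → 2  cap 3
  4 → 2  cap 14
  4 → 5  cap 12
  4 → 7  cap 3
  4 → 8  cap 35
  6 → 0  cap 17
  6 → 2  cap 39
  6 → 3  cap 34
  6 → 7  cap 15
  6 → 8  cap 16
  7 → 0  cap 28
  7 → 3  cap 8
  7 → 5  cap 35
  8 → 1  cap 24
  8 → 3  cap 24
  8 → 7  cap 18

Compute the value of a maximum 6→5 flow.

Maximum flow value: 89

augment #1: 6→0→5 bottleneck 17, total now 17
augment #2: 6→2→5 bottleneck 15, total now 32
augment #3: 6→7→5 bottleneck 15, total now 47
augment #4: 6→8→1→5 bottleneck 10, total now 57
augment #5: 6→8→7→5 bottleneck 6, total now 63
augment #6: 6→2→8→7→5 bottleneck 12, total now 75
augment #7: 6→2→8→1→4→5 bottleneck 4, total now 79
augment #8: 6→2→8→1→7→5 bottleneck 2, total now 81
augment #9: 6→2→8→1→7→0→5 bottleneck 2, total now 83
augment #10: 6→2→8→1→7→0→4→5 bottleneck 4, total now 87
augment #11: 6→3→2→8→1→7→0→4→5 bottleneck 2, total now 89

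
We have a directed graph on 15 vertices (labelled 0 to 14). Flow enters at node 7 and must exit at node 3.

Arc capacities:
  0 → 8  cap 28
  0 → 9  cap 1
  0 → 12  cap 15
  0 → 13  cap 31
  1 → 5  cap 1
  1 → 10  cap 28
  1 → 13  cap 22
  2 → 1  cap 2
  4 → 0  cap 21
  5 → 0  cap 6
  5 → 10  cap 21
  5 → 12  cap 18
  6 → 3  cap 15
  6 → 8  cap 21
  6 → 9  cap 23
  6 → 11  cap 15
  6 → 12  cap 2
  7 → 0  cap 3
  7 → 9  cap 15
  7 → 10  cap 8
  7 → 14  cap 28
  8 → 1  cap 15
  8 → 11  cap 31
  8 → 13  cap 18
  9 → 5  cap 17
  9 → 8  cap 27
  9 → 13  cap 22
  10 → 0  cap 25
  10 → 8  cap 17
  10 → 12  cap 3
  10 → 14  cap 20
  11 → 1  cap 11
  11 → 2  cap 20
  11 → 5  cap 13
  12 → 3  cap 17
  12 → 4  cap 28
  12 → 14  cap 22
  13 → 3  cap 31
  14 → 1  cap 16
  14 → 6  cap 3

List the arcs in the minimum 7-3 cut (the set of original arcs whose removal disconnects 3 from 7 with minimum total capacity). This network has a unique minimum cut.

Min-cut arcs: {(7,0), (7,9), (7,10), (14,1), (14,6)} (total capacity 45)

augment #1: 7→0→12→3 push 3
augment #2: 7→9→13→3 push 15
augment #3: 7→10→12→3 push 3
augment #4: 7→14→6→3 push 3
augment #5: 7→10→0→12→3 push 5
augment #6: 7→14→1→13→3 push 16
max flow = 45; residual-reachable set from 7 gives S-side
cut edges (S→T): {(7,0), (7,9), (7,10), (14,1), (14,6)} total cap 45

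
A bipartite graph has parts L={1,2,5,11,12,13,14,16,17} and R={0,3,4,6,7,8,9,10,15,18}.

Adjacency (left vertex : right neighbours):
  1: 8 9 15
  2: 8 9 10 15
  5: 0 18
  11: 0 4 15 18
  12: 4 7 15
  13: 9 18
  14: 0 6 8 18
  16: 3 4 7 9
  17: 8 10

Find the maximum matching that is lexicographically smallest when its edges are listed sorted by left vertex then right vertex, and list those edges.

Lex-smallest maximum matching: {(1,8), (2,9), (5,0), (11,4), (12,7), (13,18), (14,6), (16,3), (17,10)}

|M| = 9 (so the lex-smallest maximum matching has 9 edges)
process left vertices in ascending order; for each, take the smallest-labelled available neighbour that still permits 9 edges overall, or leave it unmatched if none does
lex-smallest matching: {1-8, 2-9, 5-0, 11-4, 12-7, 13-18, 14-6, 16-3, 17-10}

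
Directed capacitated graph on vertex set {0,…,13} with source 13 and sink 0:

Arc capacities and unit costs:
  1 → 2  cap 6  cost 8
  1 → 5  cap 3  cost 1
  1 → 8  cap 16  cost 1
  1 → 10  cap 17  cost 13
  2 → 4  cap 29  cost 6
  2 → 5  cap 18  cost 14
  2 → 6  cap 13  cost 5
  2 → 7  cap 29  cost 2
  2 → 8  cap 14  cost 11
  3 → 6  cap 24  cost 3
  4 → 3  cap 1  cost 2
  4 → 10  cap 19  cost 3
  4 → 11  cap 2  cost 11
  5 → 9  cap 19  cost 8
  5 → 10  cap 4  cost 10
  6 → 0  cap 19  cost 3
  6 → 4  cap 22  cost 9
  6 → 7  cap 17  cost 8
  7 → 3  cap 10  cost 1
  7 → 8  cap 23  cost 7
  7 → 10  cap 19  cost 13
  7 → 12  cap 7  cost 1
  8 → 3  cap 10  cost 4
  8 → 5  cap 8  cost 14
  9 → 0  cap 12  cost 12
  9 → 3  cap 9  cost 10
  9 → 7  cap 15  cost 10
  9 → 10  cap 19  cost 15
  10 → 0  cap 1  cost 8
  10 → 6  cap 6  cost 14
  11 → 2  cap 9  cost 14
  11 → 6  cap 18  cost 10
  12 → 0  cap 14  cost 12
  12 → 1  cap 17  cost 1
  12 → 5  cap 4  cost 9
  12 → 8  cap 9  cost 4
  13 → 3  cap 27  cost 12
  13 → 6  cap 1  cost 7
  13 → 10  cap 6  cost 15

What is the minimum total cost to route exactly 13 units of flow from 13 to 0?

Minimum cost for 13 units: 226

shortest-cost path #1: 13→6→0 push 1 @ unit cost 10 (adds 10)
shortest-cost path #2: 13→3→6→0 push 12 @ unit cost 18 (adds 216)
total cost = 226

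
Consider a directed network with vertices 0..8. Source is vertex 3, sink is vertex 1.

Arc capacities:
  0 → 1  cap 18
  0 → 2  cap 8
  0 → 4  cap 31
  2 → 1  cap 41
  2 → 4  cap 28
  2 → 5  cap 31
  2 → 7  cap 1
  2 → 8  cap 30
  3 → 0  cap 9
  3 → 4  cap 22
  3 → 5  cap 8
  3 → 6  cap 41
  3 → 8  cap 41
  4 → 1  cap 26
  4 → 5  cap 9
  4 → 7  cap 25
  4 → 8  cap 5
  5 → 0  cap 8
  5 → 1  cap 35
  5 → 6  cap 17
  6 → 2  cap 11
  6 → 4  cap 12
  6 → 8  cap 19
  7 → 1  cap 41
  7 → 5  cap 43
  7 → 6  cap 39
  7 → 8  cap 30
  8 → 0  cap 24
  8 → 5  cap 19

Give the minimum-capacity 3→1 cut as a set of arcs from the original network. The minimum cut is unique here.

Min-cut arcs: {(3,0), (3,4), (3,5), (6,2), (6,4), (8,0), (8,5)} (total capacity 105)

augment #1: 3→0→1 push 9
augment #2: 3→4→1 push 22
augment #3: 3→5→1 push 8
augment #4: 3→6→2→1 push 11
augment #5: 3→6→4→1 push 4
augment #6: 3→8→0→1 push 9
augment #7: 3→8→5→1 push 19
augment #8: 3→6→4→5→1 push 8
augment #9: 3→8→0→2→1 push 8
augment #10: 3→8→0→4→7→1 push 5
augment #11: 3→6→8→0→4→7→1 push 2
max flow = 105; residual-reachable set from 3 gives S-side
cut edges (S→T): {(3,0), (3,4), (3,5), (6,2), (6,4), (8,0), (8,5)} total cap 105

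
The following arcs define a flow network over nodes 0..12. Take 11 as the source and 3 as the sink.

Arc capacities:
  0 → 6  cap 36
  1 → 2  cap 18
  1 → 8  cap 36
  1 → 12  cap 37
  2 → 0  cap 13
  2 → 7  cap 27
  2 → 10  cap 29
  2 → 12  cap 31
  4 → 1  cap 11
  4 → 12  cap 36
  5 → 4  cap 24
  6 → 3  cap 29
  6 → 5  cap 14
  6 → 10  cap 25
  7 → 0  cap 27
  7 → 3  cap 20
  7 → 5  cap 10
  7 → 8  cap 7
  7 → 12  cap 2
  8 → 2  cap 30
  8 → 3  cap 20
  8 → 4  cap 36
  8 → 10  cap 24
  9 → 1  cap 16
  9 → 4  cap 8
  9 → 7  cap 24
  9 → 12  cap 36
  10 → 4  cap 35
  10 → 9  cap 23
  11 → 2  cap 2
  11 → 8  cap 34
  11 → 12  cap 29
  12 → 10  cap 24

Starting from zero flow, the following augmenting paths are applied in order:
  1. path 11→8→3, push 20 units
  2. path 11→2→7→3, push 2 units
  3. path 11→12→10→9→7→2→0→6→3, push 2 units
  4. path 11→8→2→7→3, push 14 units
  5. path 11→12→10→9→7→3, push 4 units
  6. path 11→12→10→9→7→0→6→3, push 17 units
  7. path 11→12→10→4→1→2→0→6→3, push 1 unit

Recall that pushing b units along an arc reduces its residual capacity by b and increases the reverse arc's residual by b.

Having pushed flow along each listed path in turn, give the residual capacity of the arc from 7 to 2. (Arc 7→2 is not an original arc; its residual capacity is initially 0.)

after path 1 (11→8→3, push 20): res(7,2)=0
after path 2 (11→2→7→3, push 2): res(7,2)=2
after path 3 (11→12→10→9→7→2→0→6→3, push 2): res(7,2)=0
after path 4 (11→8→2→7→3, push 14): res(7,2)=14
after path 5 (11→12→10→9→7→3, push 4): res(7,2)=14
after path 6 (11→12→10→9→7→0→6→3, push 17): res(7,2)=14
after path 7 (11→12→10→4→1→2→0→6→3, push 1): res(7,2)=14

Residual capacity of (7,2): 14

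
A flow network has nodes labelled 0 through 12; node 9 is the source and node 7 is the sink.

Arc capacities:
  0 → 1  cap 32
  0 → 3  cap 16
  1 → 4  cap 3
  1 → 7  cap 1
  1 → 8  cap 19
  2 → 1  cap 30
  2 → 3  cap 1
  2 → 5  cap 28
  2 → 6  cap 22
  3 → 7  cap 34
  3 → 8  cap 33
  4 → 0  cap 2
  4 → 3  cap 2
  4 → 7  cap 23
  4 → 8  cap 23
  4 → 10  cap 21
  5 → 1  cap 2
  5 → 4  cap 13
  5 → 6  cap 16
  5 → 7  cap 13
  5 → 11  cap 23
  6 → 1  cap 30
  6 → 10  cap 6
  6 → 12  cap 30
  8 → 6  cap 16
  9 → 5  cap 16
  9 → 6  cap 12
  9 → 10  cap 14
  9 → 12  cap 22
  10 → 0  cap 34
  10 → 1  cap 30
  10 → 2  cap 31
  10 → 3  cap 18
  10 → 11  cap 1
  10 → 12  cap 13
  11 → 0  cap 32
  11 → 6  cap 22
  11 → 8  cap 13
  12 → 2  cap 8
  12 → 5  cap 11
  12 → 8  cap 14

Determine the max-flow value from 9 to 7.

Maximum flow value: 59

augment #1: 9→5→7 bottleneck 13, total now 13
augment #2: 9→5→1→7 bottleneck 1, total now 14
augment #3: 9→5→4→7 bottleneck 2, total now 16
augment #4: 9→10→3→7 bottleneck 14, total now 30
augment #5: 9→6→1→4→7 bottleneck 3, total now 33
augment #6: 9→6→10→3→7 bottleneck 4, total now 37
augment #7: 9→12→2→3→7 bottleneck 1, total now 38
augment #8: 9→12→5→4→7 bottleneck 11, total now 49
augment #9: 9→6→10→0→3→7 bottleneck 2, total now 51
augment #10: 9→6→1→5→11→0→3→7 bottleneck 1, total now 52
augment #11: 9→12→2→5→11→0→3→7 bottleneck 7, total now 59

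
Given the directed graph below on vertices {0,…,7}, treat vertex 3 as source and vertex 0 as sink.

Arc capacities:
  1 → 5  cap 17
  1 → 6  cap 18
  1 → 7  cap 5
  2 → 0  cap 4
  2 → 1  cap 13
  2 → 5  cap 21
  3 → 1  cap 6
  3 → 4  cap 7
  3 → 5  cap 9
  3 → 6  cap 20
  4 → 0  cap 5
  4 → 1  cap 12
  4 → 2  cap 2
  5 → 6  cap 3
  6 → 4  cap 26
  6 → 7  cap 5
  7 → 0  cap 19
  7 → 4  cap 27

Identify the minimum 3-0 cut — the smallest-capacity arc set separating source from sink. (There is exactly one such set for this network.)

augment #1: 3→4→0 push 5
augment #2: 3→1→7→0 push 5
augment #3: 3→4→2→0 push 2
augment #4: 3→6→7→0 push 5
max flow = 17; residual-reachable set from 3 gives S-side
cut edges (S→T): {(1,7), (4,0), (4,2), (6,7)} total cap 17

Min-cut arcs: {(1,7), (4,0), (4,2), (6,7)} (total capacity 17)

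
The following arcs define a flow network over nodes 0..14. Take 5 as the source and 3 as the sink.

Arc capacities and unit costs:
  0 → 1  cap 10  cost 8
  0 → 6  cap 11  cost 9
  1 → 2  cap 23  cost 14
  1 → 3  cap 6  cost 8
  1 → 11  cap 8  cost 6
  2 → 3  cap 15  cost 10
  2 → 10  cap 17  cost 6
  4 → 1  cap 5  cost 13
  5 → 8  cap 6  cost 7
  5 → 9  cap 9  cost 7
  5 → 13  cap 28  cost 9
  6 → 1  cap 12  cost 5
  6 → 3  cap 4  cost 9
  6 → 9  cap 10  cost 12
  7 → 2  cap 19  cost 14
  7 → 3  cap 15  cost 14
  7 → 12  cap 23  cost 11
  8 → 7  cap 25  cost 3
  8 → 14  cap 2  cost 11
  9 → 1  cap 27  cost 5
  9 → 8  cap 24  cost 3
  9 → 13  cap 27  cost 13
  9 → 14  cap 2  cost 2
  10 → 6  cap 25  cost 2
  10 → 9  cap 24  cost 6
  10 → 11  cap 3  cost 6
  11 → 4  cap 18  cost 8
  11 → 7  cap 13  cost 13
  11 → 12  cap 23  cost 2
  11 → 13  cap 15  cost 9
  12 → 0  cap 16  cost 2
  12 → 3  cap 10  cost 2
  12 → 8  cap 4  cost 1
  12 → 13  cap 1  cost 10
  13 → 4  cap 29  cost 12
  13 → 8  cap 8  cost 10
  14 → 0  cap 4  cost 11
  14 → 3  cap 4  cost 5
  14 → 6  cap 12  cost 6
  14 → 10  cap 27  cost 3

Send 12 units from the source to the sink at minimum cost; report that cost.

Minimum cost for 12 units: 239

shortest-cost path #1: 5→9→14→3 push 2 @ unit cost 14 (adds 28)
shortest-cost path #2: 5→9→1→3 push 6 @ unit cost 20 (adds 120)
shortest-cost path #3: 5→9→1→11→12→3 push 1 @ unit cost 22 (adds 22)
shortest-cost path #4: 5→8→14→3 push 2 @ unit cost 23 (adds 46)
shortest-cost path #5: 5→8→7→12→3 push 1 @ unit cost 23 (adds 23)
total cost = 239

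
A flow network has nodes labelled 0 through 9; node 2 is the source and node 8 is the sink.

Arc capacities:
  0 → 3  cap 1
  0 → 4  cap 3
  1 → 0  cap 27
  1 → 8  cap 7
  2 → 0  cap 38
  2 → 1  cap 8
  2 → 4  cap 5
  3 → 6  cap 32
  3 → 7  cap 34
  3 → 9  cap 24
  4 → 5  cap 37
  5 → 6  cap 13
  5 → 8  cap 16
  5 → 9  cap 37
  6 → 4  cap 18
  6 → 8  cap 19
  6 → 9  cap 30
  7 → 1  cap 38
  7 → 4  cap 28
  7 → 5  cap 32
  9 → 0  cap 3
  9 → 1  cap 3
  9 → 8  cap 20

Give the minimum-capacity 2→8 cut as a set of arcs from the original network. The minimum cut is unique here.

augment #1: 2→1→8 push 7
augment #2: 2→4→5→8 push 5
augment #3: 2→0→3→6→8 push 1
augment #4: 2→0→4→5→8 push 3
max flow = 16; residual-reachable set from 2 gives S-side
cut edges (S→T): {(0,3), (0,4), (1,8), (2,4)} total cap 16

Min-cut arcs: {(0,3), (0,4), (1,8), (2,4)} (total capacity 16)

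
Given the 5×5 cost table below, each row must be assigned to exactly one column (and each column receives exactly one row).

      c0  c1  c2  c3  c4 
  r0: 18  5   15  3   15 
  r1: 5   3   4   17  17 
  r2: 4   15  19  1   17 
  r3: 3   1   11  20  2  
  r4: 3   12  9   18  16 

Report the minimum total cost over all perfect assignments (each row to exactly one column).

Minimum assignment cost: 15

optimal assignment: row0→col1 (cost 5), row1→col2 (cost 4), row2→col3 (cost 1), row3→col4 (cost 2), row4→col0 (cost 3)
total = 5 + 4 + 1 + 2 + 3 = 15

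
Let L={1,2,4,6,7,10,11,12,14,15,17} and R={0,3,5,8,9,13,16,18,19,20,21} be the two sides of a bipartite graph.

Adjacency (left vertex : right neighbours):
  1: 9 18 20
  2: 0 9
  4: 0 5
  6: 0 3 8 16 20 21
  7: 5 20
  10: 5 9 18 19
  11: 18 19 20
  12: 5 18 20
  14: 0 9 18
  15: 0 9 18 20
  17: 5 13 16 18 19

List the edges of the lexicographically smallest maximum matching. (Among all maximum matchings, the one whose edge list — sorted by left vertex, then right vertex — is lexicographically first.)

Lex-smallest maximum matching: {(1,9), (2,0), (4,5), (6,3), (7,20), (10,18), (11,19), (17,13)}

|M| = 8 (so the lex-smallest maximum matching has 8 edges)
process left vertices in ascending order; for each, take the smallest-labelled available neighbour that still permits 8 edges overall, or leave it unmatched if none does
lex-smallest matching: {1-9, 2-0, 4-5, 6-3, 7-20, 10-18, 11-19, 17-13}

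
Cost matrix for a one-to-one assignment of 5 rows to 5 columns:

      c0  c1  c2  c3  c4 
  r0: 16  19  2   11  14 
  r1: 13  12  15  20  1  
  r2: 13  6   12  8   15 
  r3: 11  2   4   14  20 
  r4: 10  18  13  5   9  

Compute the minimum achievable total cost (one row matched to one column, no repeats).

Minimum assignment cost: 23

one of 2 optimal assignments: row0→col2 (cost 2), row1→col4 (cost 1), row2→col0 (cost 13), row3→col1 (cost 2), row4→col3 (cost 5)
total = 2 + 1 + 13 + 2 + 5 = 23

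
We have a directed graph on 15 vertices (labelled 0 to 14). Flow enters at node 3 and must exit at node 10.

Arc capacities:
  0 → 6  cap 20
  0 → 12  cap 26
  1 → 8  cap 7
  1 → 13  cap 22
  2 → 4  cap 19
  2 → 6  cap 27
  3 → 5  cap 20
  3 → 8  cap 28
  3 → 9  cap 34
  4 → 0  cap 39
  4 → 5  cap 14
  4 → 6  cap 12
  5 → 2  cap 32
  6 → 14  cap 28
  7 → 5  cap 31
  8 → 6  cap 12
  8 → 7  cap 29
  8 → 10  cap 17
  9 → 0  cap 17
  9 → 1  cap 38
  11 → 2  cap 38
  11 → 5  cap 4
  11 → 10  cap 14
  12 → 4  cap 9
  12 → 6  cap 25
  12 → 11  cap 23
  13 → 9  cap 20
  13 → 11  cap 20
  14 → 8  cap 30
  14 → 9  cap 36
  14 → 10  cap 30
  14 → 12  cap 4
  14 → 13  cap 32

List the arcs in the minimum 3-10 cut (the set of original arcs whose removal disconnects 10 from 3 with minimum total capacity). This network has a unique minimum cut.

augment #1: 3→8→10 push 17
augment #2: 3→8→6→14→10 push 11
augment #3: 3→5→2→6→14→10 push 17
augment #4: 3→9→0→12→11→10 push 14
max flow = 59; residual-reachable set from 3 gives S-side
cut edges (S→T): {(6,14), (8,10), (11,10)} total cap 59

Min-cut arcs: {(6,14), (8,10), (11,10)} (total capacity 59)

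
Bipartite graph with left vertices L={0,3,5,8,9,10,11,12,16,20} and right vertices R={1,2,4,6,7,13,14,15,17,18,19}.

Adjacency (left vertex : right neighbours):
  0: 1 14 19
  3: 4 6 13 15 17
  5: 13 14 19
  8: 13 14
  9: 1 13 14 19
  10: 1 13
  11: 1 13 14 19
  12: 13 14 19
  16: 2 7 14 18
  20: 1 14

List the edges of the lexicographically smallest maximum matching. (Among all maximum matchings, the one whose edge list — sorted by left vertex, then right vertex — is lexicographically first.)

Lex-smallest maximum matching: {(0,1), (3,4), (5,13), (8,14), (9,19), (16,2)}

|M| = 6 (so the lex-smallest maximum matching has 6 edges)
process left vertices in ascending order; for each, take the smallest-labelled available neighbour that still permits 6 edges overall, or leave it unmatched if none does
lex-smallest matching: {0-1, 3-4, 5-13, 8-14, 9-19, 16-2}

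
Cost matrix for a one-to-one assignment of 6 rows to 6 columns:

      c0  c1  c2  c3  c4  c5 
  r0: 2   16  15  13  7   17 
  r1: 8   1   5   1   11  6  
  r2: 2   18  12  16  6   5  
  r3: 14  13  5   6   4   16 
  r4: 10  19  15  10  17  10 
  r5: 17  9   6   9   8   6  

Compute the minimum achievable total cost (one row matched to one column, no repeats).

Minimum assignment cost: 28

optimal assignment: row0→col0 (cost 2), row1→col1 (cost 1), row2→col5 (cost 5), row3→col4 (cost 4), row4→col3 (cost 10), row5→col2 (cost 6)
total = 2 + 1 + 5 + 4 + 10 + 6 = 28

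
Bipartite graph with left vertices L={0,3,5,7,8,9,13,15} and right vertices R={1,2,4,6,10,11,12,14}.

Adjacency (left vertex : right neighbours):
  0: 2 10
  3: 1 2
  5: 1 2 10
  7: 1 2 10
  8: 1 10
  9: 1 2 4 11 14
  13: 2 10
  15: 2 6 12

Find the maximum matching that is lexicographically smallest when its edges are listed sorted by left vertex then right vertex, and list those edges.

Lex-smallest maximum matching: {(0,2), (3,1), (5,10), (9,4), (15,6)}

|M| = 5 (so the lex-smallest maximum matching has 5 edges)
process left vertices in ascending order; for each, take the smallest-labelled available neighbour that still permits 5 edges overall, or leave it unmatched if none does
lex-smallest matching: {0-2, 3-1, 5-10, 9-4, 15-6}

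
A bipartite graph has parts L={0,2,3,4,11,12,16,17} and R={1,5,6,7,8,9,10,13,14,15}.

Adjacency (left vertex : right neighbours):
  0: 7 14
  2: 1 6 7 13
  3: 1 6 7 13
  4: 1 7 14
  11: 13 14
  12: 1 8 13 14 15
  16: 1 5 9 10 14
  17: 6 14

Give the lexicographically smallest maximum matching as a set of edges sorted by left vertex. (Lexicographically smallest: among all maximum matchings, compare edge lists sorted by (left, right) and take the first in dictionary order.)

|M| = 7 (so the lex-smallest maximum matching has 7 edges)
process left vertices in ascending order; for each, take the smallest-labelled available neighbour that still permits 7 edges overall, or leave it unmatched if none does
lex-smallest matching: {0-7, 2-1, 3-6, 4-14, 11-13, 12-8, 16-5}

Lex-smallest maximum matching: {(0,7), (2,1), (3,6), (4,14), (11,13), (12,8), (16,5)}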